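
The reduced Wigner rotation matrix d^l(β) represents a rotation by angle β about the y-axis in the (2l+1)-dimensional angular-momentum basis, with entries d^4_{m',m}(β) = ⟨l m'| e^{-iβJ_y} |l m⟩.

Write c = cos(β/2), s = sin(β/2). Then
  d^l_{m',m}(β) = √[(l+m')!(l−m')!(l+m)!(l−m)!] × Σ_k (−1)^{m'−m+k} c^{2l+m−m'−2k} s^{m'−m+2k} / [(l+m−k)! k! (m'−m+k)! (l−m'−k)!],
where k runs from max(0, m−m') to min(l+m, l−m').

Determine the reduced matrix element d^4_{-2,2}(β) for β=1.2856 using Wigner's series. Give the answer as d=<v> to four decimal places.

d^4_{-2,2}(β=1.2856) via Wigner's sum:
c=cos(1.2856/2)=0.800420, s=sin(1.2856/2)=0.599439; N=√[2·720·720·2]=1440.000000
The bounds max(0,m−m')=4 and min(l+m,l−m')=6 give 3 terms
  k=4: (−1)^0·1440.0000/(96)·0.8004^4·0.5994^4 = +0.794957
  k=5: (−1)^1·1440.0000/(120)·0.8004^2·0.5994^6 = -0.356687
  k=6: (−1)^2·1440.0000/(1440)·0.8004^0·0.5994^8 = +0.016671
d^4_{-2,2}(1.2856) = +0.794957 -0.356687 +0.016671 = +0.454941

d=0.4549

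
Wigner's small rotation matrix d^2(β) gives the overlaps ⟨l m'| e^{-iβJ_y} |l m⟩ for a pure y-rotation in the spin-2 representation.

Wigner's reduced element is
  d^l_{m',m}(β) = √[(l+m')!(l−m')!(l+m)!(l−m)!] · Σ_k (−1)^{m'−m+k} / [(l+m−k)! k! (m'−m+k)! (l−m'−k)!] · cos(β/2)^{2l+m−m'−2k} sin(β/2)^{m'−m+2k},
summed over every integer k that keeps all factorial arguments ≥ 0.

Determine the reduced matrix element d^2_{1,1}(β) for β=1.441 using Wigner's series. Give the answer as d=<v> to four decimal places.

d^2_{1,1}(β=1.441) via Wigner's sum:
c=cos(1.441/2)=0.751476, s=sin(1.441/2)=0.659760; N=√[6·1·6·1]=6.000000
k: max(0,(1)−(1))=0 … min(2+(1),2−(1))=1
  k=0: (−1)^0·6.0000/(6)·0.7515^4·0.6598^0 = +0.318904
  k=1: (−1)^1·6.0000/(2)·0.7515^2·0.6598^2 = -0.737435
d^2_{1,1}(1.441) = +0.318904 -0.737435 = -0.418531

d=-0.4185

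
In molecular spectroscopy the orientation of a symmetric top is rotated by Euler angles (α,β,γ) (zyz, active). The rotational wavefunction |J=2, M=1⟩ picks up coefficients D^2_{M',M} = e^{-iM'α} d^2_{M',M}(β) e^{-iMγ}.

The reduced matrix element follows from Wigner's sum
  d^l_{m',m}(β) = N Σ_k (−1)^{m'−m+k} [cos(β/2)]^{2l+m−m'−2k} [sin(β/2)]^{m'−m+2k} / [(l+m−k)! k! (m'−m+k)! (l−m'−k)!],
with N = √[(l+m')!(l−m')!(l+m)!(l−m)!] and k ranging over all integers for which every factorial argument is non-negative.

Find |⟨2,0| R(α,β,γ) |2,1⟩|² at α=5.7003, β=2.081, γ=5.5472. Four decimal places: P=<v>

D^2_{0,1}(5.7003,2.081,5.5472) = e^{-i·0·5.7003}·d^2_{0,1}(2.081)·e^{-i·1·5.5472}. Compute d first:
Half-angle: c=0.505789, s=0.862657. N=√(2·2·6·1)=4.898979
Admissible k: 1..2 (factorial args all ≥0)
  k=1: (−1)^0·4.8990/(2)·0.5058^3·0.8627^1 = +0.273415
  k=2: (−1)^1·4.8990/(2)·0.5058^1·0.8627^3 = -0.795353
d^2_{0,1}(2.081) = +0.273415 -0.795353 = -0.521938
|D^2_{0,1}|² = |d^2_{0,1}(β)|² = (-0.521938)² = 0.272419 (the z-rotation phases have unit modulus)

P=0.2724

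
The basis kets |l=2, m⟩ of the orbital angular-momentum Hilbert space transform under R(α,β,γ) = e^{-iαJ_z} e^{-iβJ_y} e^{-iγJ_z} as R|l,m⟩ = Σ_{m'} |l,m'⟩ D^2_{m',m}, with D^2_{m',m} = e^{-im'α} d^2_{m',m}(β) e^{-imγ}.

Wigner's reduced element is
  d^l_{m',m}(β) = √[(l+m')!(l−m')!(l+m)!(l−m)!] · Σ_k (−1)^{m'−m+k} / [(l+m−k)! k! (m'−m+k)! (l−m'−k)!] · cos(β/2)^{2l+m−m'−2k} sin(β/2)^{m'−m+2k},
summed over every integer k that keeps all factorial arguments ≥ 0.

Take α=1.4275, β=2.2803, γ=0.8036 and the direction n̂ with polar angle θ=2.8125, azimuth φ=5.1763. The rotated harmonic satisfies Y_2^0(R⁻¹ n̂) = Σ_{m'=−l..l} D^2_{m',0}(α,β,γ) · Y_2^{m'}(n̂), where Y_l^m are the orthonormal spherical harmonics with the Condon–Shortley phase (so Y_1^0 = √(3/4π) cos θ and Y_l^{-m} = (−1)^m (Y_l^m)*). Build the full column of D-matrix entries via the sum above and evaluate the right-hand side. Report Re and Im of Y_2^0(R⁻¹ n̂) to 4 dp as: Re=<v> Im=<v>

Need the full column D^2_{m',0} for m'=−2..2 at α=1.4275, β=2.2803, γ=0.8036.
cos(β/2)=0.417458, sin(β/2)=0.908696
d^2_{-2,0}: single k=2 term ⇒ +0.352484;  D = -0.338107+0.099642i
d^2_{-1,0}: k∈[1..2] ⇒ +0.161932 -0.767264 = -0.605331;  D = -0.086445-0.599127i
d^2_{0,0}: k∈[0..2] ⇒ +0.030371 -0.575603 +0.681828 = +0.136595;  D = +0.136595+0.000000i
d^2_{1,0}: k∈[0..1] ⇒ -0.161932 +0.767264 = +0.605331;  D = +0.086445-0.599127i
d^2_{2,0}: single k=0 term ⇒ +0.352484;  D = -0.338107-0.099642i
Y_2^{m'}(θ=2.8125,φ=5.1763) and Σ D·Y over m':
  (-0.3381+0.0996i)·(-0.0242+0.0323i)  (-0.0864-0.5991i)·(-0.1057-0.2113i)  (+0.1366+0.0000i)·(+0.5320+0.0000i)  (+0.0864-0.5991i)·(+0.1057-0.2113i)  (-0.3381-0.0996i)·(-0.0242-0.0323i)
Y_2^0(R⁻¹ n̂) = -0.152333-0.000000i

Re=-0.1523 Im=0.0000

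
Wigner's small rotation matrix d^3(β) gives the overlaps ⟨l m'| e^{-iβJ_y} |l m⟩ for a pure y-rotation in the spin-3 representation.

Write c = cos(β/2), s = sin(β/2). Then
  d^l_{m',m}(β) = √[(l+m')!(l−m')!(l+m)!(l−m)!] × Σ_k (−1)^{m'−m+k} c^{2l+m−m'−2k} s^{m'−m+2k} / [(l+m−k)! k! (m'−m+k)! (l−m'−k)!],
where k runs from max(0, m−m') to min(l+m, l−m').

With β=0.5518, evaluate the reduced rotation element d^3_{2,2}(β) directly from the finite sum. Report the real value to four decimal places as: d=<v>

d^3_{2,2}(β=0.5518) via Wigner's sum:
With c≡cos(β/2)=0.962180 and s≡sin(β/2)=0.272413, N=[120·1·120·1]^{1/2}=120.000000
k∈{0,1} keeps every argument non-negative
  k=0: (−1)^0·120.0000/(120)·0.9622^6·0.2724^0 = +0.793486
  k=1: (−1)^1·120.0000/(24)·0.9622^4·0.2724^2 = -0.318018
d^3_{2,2}(0.5518) = +0.793486 -0.318018 = +0.475468

d=0.4755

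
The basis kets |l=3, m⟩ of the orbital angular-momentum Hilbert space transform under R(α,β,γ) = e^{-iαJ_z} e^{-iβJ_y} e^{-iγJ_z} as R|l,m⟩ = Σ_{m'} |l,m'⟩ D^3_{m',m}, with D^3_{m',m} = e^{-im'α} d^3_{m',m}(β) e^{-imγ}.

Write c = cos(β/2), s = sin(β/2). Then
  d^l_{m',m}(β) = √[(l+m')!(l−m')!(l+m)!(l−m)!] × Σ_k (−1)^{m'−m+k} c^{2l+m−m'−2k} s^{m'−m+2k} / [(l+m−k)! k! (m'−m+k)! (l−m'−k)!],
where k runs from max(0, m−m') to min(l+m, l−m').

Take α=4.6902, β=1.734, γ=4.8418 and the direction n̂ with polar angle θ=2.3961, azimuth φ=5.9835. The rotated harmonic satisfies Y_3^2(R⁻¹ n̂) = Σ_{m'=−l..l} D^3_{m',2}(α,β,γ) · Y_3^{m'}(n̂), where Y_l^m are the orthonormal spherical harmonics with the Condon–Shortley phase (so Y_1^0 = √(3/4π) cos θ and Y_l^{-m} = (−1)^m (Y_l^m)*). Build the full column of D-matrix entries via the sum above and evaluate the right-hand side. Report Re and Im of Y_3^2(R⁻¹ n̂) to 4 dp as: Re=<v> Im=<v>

Need the full column D^3_{m',2} for m'=−3..3 at α=4.6902, β=1.734, γ=4.8418.
cos(β/2)=0.647117, sin(β/2)=0.762391
d^3_{-3,2}: single k=5 term ⇒ +0.408270;  D = -0.130515-0.386846i
d^3_{-2,2}: k∈[4..5] ⇒ +0.707369 -0.196366 = +0.511003;  D = +0.487694-0.152573i
d^3_{-1,2}: k∈[3..4] ⇒ +0.759471 -0.527074 = +0.232397;  D = +0.064450+0.223281i
d^3_{0,2}: k∈[2..3] ⇒ +0.558273 -0.774884 = -0.216612;  D = +0.209397-0.055440i
d^3_{1,2}: k∈[1..2] ⇒ +0.273584 -0.759471 = -0.485887;  D = +0.113907+0.472346i
d^3_{2,2}: k∈[0..1] ⇒ +0.073434 -0.509631 = -0.436197;  D = -0.426206+0.092825i
d^3_{3,2}: single k=0 term ⇒ -0.211917;  D = -0.040492-0.208013i
Y_3^{m'}(θ=2.3961,φ=5.9835) and Σ D·Y over m':
  (-0.1305-0.3868i)·(+0.0810+0.1019i)  (+0.4877-0.1526i)·(-0.2853-0.1949i)  (+0.0644+0.2233i)·(+0.3559+0.1100i)  (+0.2094-0.0554i)·(+0.0824+0.0000i)  (+0.1139+0.4723i)·(-0.3559+0.1100i)  (-0.4262+0.0928i)·(-0.2853+0.1949i)  (-0.0405-0.2080i)·(-0.0810+0.1019i)
Y_3^2(R⁻¹ n̂) = -0.088877-0.266617i

Re=-0.0889 Im=-0.2666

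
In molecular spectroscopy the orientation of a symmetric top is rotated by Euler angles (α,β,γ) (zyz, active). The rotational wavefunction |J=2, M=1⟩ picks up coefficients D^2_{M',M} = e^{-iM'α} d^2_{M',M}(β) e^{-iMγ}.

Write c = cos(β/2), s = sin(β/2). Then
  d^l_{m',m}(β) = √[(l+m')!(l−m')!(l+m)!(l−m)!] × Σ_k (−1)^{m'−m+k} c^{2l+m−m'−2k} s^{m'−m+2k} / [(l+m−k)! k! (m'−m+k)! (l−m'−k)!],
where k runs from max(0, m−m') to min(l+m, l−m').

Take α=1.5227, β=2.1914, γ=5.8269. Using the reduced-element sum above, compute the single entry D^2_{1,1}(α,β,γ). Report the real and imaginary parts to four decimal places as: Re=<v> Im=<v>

Re=-0.2187 Im=0.3962

Split into d^2_{1,1}(β=2.1914) × two z-phases.
c=cos(2.1914/2)=0.457424, s=sin(2.1914/2)=0.889249; N=√[6·1·6·1]=6.000000
The bounds max(0,m−m')=0 and min(l+m,l−m')=1 give 2 terms
  k=0: (−1)^0·6.0000/(6)·0.4574^4·0.8892^0 = +0.043780
  k=1: (−1)^1·6.0000/(2)·0.4574^2·0.8892^2 = -0.496370
d^2_{1,1}(2.1914) = +0.043780 -0.496370 = -0.452590
Attach z-rotation phases: D = e^{-i(1)(1.5227)}·(-0.452590)·e^{-i(1)(5.8269)} = -0.218722+0.396231i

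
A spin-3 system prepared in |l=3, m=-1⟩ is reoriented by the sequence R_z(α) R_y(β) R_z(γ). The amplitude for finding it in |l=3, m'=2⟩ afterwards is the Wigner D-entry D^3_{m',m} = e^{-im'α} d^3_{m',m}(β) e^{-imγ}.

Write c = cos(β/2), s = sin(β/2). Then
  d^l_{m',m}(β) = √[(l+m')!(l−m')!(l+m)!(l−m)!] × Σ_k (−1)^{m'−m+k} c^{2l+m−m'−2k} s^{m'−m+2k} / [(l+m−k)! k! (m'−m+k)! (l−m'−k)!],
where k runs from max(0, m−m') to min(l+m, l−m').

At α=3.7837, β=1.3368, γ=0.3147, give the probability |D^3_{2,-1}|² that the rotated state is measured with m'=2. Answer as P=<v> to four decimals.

P=0.2508

Split into d^3_{2,-1}(β=1.3368) × two z-phases.
c=cos(1.3368/2)=0.784814, s=sin(1.3368/2)=0.619731; N=√[120·1·2·24]=75.894664
k∈{0,1} keeps every argument non-negative
  k=0: (−1)^3·75.8947/(12)·0.7848^3·0.6197^3 = -0.727680
  k=1: (−1)^4·75.8947/(24)·0.7848^1·0.6197^5 = +0.226873
d^3_{2,-1}(1.3368) = -0.727680 +0.226873 = -0.500807
|D^3_{2,-1}|² = |d^3_{2,-1}(β)|² = (-0.500807)² = 0.250807 (the z-rotation phases have unit modulus)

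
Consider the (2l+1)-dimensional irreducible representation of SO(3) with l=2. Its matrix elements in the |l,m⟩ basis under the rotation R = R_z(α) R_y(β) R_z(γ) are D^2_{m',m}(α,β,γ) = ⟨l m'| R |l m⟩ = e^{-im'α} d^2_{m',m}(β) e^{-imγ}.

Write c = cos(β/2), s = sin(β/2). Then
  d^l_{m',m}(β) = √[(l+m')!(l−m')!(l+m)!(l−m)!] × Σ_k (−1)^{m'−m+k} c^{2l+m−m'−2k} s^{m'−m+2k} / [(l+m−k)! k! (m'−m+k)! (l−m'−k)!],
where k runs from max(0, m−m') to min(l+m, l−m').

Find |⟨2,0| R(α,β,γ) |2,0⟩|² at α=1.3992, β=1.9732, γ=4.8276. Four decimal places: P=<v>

First d^2_{0,0}(β=1.9732), then the phase factors e^{-i(0)α} and e^{-i(0)γ}:
c=cos(1.9732/2)=0.551529, s=sin(1.9732/2)=0.834156; N=√[2·2·2·2]=4.000000
k: max(0,(0)−(0))=0 … min(2+(0),2−(0))=2
  k=0: (−1)^0·4.0000/(4)·0.5515^4·0.8342^0 = +0.092528
  k=1: (−1)^1·4.0000/(1)·0.5515^2·0.8342^2 = -0.846625
  k=2: (−1)^2·4.0000/(4)·0.5515^0·0.8342^4 = +0.484159
d^2_{0,0}(1.9732) = +0.092528 -0.846625 +0.484159 = -0.269938
|D^2_{0,0}|² = |d^2_{0,0}(β)|² = (-0.269938)² = 0.072866 (the z-rotation phases have unit modulus)

P=0.0729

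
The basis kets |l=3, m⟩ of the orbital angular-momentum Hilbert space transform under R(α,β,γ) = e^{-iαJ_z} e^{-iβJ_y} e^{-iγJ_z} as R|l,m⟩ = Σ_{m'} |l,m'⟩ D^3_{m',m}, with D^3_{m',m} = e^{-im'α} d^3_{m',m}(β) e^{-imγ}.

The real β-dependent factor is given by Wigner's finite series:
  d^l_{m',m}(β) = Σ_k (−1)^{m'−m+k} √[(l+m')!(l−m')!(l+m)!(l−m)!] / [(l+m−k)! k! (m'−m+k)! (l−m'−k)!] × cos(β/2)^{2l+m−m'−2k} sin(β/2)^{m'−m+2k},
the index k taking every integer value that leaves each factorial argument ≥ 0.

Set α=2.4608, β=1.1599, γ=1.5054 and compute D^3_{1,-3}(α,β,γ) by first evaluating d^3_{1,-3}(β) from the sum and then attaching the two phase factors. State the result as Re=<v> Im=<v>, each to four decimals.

D^3_{1,-3}(2.4608,1.1599,1.5054) = e^{-i·1·2.4608}·d^3_{1,-3}(1.1599)·e^{-i·-3·1.5054}. Compute d first:
Half-angle: c=0.836490, s=0.547982. N=√(24·2·1·720)=185.903201
The bounds max(0,m−m')=0 and min(l+m,l−m')=0 give 1 term
  k=0: (−1)^4·185.9032/(48)·0.8365^2·0.5480^4 = +0.244361
d^3_{1,-3}(1.1599) = +0.244361
Attach z-rotation phases: D = e^{-i(1)(2.4608)}·(+0.244361)·e^{-i(-3)(1.5054)} = -0.113838+0.216226i

Re=-0.1138 Im=0.2162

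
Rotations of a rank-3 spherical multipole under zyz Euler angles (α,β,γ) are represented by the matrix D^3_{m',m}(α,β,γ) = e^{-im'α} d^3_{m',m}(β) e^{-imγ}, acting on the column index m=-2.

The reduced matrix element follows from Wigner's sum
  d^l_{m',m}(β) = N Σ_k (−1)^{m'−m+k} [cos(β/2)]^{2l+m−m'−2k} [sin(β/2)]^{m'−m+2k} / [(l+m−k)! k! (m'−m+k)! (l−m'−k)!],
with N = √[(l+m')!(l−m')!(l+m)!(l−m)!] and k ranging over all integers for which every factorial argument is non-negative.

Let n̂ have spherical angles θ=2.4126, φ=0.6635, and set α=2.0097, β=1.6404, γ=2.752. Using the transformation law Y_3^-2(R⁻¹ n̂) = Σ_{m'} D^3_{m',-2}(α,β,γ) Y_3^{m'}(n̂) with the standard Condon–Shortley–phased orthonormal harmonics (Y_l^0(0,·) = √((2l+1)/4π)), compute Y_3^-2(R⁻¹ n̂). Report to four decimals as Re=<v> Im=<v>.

Re=0.1537 Im=0.1217

Need the full column D^3_{m',-2} for m'=−3..3 at α=2.0097, β=1.6404, γ=2.752.
cos(β/2)=0.682075, sin(β/2)=0.731282
d^3_{-3,-2}: single k=1 term ⇒ +0.264436;  D = +0.135395-0.227145i
d^3_{-2,-2}: k∈[0..1] ⇒ +0.100691 -0.578720 = -0.478029;  D = +0.475706+0.047068i
d^3_{-1,-2}: k∈[0..1] ⇒ -0.341386 +0.784841 = +0.443455;  D = +0.148004+0.418027i
d^3_{0,-2}: k∈[0..1] ⇒ +0.633956 -0.728727 = -0.094771;  D = -0.067428+0.066596i
d^3_{1,-2}: k∈[0..1] ⇒ -0.784841 +0.451084 = -0.333757;  D = +0.313211+0.115293i
d^3_{2,-2}: k∈[0..1] ⇒ +0.665234 -0.152936 = +0.512298;  D = +0.044104+0.510396i
d^3_{3,-2}: single k=0 term ⇒ -0.349408;  D = -0.302334+0.175158i
Y_3^{m'}(θ=2.4126,φ=0.6635) and Σ D·Y over m':
  (+0.1354-0.2271i)·(-0.0503-0.1126i)  (+0.4757+0.0471i)·(-0.0816+0.3282i)  (+0.1480+0.4180i)·(+0.3021-0.2362i)  (-0.0674+0.0666i)·(+0.0608+0.0000i)  (+0.3132+0.1153i)·(-0.3021-0.2362i)  (+0.0441+0.5104i)·(-0.0816-0.3282i)  (-0.3023+0.1752i)·(+0.0503-0.1126i)
Y_3^-2(R⁻¹ n̂) = +0.153730+0.121747i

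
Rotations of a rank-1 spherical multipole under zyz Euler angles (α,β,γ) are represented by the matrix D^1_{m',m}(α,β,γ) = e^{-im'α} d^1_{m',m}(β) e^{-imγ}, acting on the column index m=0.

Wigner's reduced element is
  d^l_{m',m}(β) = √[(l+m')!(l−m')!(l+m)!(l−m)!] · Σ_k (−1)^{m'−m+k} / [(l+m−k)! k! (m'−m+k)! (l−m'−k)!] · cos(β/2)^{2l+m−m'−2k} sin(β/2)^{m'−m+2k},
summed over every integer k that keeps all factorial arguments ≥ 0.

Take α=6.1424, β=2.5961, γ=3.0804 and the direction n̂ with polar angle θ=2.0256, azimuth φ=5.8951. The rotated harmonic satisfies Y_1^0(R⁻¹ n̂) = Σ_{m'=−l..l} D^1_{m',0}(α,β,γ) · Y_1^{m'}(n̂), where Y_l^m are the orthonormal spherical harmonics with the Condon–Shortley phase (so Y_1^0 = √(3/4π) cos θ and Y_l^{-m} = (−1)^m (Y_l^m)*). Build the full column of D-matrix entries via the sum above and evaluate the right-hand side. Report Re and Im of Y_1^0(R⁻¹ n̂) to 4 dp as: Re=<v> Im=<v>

Re=0.4043 Im=0.0000

Need the full column D^1_{m',0} for m'=−1..1 at α=6.1424, β=2.5961, γ=3.0804.
cos(β/2)=0.269377, sin(β/2)=0.963035
d^1_{-1,0}: single k=1 term ⇒ +0.366875;  D = +0.363245-0.051480i
d^1_{0,0}: k∈[0..1] ⇒ +0.072564 -0.927436 = -0.854872;  D = -0.854872+0.000000i
d^1_{1,0}: single k=0 term ⇒ -0.366875;  D = -0.363245-0.051480i
Y_1^{m'}(θ=2.0256,φ=5.8951) and Σ D·Y over m':
  (+0.3632-0.0515i)·(+0.2873+0.1175i)  (-0.8549+0.0000i)·(-0.2146+0.0000i)  (-0.3632-0.0515i)·(-0.2873+0.1175i)
Y_1^0(R⁻¹ n̂) = +0.404295+0.000000i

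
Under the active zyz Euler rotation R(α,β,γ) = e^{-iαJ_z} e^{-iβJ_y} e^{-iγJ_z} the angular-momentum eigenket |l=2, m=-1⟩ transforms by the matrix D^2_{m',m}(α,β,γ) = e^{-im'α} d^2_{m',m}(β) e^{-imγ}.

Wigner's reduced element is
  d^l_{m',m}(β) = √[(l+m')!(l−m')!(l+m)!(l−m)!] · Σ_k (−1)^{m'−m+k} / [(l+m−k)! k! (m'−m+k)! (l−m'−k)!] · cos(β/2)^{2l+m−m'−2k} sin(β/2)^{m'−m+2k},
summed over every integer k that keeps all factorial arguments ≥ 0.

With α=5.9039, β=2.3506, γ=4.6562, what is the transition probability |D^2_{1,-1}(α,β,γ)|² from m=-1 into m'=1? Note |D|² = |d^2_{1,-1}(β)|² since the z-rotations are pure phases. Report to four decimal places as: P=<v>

P=0.1197

First d^2_{1,-1}(β=2.3506), then the phase factors e^{-i(1)α} and e^{-i(-1)γ}:
Half-angle: c=0.385266, s=0.922805. N=√(6·1·1·6)=6.000000
The bounds max(0,m−m')=0 and min(l+m,l−m')=1 give 2 terms
  k=0: (−1)^2·6.0000/(2)·0.3853^2·0.9228^2 = +0.379196
  k=1: (−1)^3·6.0000/(6)·0.3853^0·0.9228^4 = -0.725171
d^2_{1,-1}(2.3506) = +0.379196 -0.725171 = -0.345976
|D^2_{1,-1}|² = |d^2_{1,-1}(β)|² = (-0.345976)² = 0.119699 (the z-rotation phases have unit modulus)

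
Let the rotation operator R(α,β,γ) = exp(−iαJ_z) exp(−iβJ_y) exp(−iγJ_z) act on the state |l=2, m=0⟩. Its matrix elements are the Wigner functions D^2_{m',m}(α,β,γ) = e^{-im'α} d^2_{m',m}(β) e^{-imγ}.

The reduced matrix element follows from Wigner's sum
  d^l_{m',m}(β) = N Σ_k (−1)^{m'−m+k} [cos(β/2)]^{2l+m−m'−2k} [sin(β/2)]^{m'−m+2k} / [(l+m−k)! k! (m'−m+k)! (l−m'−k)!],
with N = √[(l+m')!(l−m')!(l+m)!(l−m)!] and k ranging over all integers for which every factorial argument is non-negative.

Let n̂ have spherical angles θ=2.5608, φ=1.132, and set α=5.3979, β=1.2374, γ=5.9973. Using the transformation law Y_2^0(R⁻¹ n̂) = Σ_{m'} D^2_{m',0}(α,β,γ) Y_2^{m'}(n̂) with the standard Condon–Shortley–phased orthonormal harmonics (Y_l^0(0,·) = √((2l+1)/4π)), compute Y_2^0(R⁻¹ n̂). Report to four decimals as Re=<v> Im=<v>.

Re=-0.0812 Im=0.0000

Need the full column D^2_{m',0} for m'=−2..2 at α=5.3979, β=1.2374, γ=5.9973.
cos(β/2)=0.814633, sin(β/2)=0.579977
d^2_{-2,0}: single k=2 term ⇒ +0.546790;  D = -0.108509-0.535915i
d^2_{-1,0}: k∈[1..2] ⇒ +0.768020 -0.389286 = +0.378733;  D = +0.239764-0.293176i
d^2_{0,0}: k∈[0..2] ⇒ +0.440401 -0.892905 +0.113147 = -0.339357;  D = -0.339357+0.000000i
d^2_{1,0}: k∈[0..1] ⇒ -0.768020 +0.389286 = -0.378733;  D = -0.239764-0.293176i
d^2_{2,0}: single k=0 term ⇒ +0.546790;  D = -0.108509+0.535915i
Y_2^{m'}(θ=2.5608,φ=1.132) and Σ D·Y over m':
  (-0.1085-0.5359i)·(-0.0743-0.0895i)  (+0.2398-0.2932i)·(-0.1506+0.3208i)  (-0.3394+0.0000i)·(+0.3459+0.0000i)  (-0.2398-0.2932i)·(+0.1506+0.3208i)  (-0.1085+0.5359i)·(-0.0743+0.0895i)
Y_2^0(R⁻¹ n̂) = -0.081234+0.000000i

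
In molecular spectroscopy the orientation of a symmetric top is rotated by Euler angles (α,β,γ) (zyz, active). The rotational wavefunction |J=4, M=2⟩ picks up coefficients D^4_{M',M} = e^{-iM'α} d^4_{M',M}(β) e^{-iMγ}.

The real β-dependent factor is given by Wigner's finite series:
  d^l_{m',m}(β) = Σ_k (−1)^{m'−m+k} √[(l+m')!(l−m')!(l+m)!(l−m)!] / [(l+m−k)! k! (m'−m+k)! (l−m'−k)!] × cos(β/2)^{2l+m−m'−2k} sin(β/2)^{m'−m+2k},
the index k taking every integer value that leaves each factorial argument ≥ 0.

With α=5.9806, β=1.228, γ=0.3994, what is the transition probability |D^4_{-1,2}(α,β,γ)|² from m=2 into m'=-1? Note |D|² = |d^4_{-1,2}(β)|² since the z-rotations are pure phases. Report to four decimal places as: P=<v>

P=0.1052

D^4_{-1,2}(5.9806,1.228,0.3994) = e^{-i·-1·5.9806}·d^4_{-1,2}(1.228)·e^{-i·2·0.3994}. Compute d first:
With c≡cos(β/2)=0.817350 and s≡sin(β/2)=0.576141, N=[6·120·720·2]^{1/2}=1018.233765
k∈{3,4,5} keeps every argument non-negative
  k=3: (−1)^0·1018.2338/(72)·0.8173^5·0.5761^3 = +0.986604
  k=4: (−1)^1·1018.2338/(48)·0.8173^3·0.5761^5 = -0.735320
  k=5: (−1)^2·1018.2338/(240)·0.8173^1·0.5761^7 = +0.073072
d^4_{-1,2}(1.228) = +0.986604 -0.735320 +0.073072 = +0.324356
|D^4_{-1,2}|² = |d^4_{-1,2}(β)|² = (+0.324356)² = 0.105207 (the z-rotation phases have unit modulus)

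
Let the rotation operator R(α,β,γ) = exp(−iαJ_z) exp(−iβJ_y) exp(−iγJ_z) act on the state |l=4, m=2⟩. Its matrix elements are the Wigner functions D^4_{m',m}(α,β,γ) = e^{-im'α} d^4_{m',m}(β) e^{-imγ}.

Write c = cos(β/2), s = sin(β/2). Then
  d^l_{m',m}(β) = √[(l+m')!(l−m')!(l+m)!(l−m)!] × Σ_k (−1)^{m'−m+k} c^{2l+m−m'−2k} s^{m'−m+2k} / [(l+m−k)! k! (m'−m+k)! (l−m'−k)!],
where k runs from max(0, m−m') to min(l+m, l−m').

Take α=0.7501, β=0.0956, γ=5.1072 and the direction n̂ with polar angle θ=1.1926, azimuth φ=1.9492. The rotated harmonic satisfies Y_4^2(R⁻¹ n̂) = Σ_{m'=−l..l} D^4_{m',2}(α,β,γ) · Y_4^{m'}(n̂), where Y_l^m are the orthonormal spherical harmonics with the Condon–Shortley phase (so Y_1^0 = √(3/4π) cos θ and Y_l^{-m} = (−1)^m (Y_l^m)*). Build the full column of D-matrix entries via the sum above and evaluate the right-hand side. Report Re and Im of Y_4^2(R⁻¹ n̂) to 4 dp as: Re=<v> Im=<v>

Need the full column D^4_{m',2} for m'=−4..4 at α=0.7501, β=0.0956, γ=5.1072.
cos(β/2)=0.998858, sin(β/2)=0.047782
d^4_{-4,2}: single k=6 term ⇒ +0.000000;  D = +0.000000-0.000000i
d^4_{-3,2}: k∈[5..6] ⇒ +0.000003 -0.000000 = +0.000003;  D = -0.000000-0.000003i
d^4_{-2,2}: k∈[4..6] ⇒ +0.000078 -0.000000 +0.000000 = +0.000078;  D = -0.000059-0.000051i
d^4_{-1,2}: k∈[3..5] ⇒ +0.001534 -0.000005 +0.000000 = +0.001529;  D = -0.001528+0.000060i
d^4_{0,2}: k∈[2..4] ⇒ +0.021511 -0.000131 +0.000000 = +0.021380;  D = -0.015054+0.015182i
d^4_{1,2}: k∈[1..3] ⇒ +0.201106 -0.002301 +0.000004 = +0.198808;  D = -0.006177+0.198712i
d^4_{2,2}: k∈[0..2] ⇒ +0.990899 -0.027210 +0.000078 = +0.963767;  D = +0.634787+0.725184i
d^4_{3,2}: k∈[0..1] ⇒ -0.177359 +0.001218 = -0.176141;  D = -0.175231-0.017878i
d^4_{4,2}: single k=0 term ⇒ +0.011998;  D = +0.009563-0.007246i
Y_4^{m'}(θ=1.1926,φ=1.9492) and Σ D·Y over m':
  (+0.0000-0.0000i)·(+0.0189-0.3295i)  (-0.0000-0.0000i)·(+0.3363+0.1565i)  (-0.0001-0.0001i)·(+0.0096-0.0090i)  (-0.0015+0.0001i)·(+0.1227+0.3086i)  (-0.0151+0.0152i)·(-0.0465+0.0000i)  (-0.0062+0.1987i)·(-0.1227+0.3086i)  (+0.6348+0.7252i)·(+0.0096+0.0090i)  (-0.1752-0.0179i)·(-0.3363+0.1565i)  (+0.0096-0.0072i)·(+0.0189+0.3295i)
Y_4^2(R⁻¹ n̂) = +0.003750-0.033166i

Re=0.0037 Im=-0.0332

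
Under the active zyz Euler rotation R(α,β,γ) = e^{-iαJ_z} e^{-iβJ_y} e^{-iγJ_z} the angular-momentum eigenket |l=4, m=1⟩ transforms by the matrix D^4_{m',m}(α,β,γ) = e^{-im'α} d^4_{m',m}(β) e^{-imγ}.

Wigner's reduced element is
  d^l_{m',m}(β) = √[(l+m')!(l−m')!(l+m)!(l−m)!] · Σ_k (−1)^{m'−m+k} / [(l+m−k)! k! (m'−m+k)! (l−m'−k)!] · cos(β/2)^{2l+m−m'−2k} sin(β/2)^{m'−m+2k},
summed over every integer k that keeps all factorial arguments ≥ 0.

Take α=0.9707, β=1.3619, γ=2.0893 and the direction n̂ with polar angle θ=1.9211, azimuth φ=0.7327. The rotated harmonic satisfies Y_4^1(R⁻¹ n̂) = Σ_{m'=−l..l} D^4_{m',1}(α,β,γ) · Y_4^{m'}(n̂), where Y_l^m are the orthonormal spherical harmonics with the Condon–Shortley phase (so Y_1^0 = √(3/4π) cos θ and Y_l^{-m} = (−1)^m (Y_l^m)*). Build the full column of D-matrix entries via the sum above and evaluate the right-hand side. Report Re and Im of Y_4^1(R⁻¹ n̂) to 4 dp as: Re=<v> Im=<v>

Need the full column D^4_{m',1} for m'=−4..4 at α=0.9707, β=1.3619, γ=2.0893.
cos(β/2)=0.776975, sin(β/2)=0.629531
d^4_{-4,1}: single k=5 term ⇒ +0.347058;  D = -0.076654+0.338487i
d^4_{-3,1}: k∈[4..5] ⇒ +0.757211 -0.298256 = +0.458955;  D = +0.312168+0.336439i
d^4_{-2,1}: k∈[3..5] ⇒ +0.999085 -0.983817 +0.129171 = +0.144439;  D = +0.142862-0.021285i
d^4_{-1,1}: k∈[2..5] ⇒ +0.871921 -1.717193 +0.563650 -0.024668 = -0.306290;  D = -0.133831+0.275505i
d^4_{0,1}: k∈[1..4] ⇒ +0.481262 -1.895631 +1.244442 -0.136158 = -0.306085;  D = +0.151690+0.265854i
d^4_{1,1}: k∈[0..3] ⇒ +0.132818 -1.307882 +1.717193 -0.375767 = +0.166362;  D = -0.165809-0.013559i
d^4_{2,1}: k∈[0..2] ⇒ -0.456565 +1.498628 -0.655878 = +0.386184;  D = -0.243337+0.299876i
d^4_{3,1}: k∈[0..1] ⇒ +0.692066 -0.757211 = -0.065145;  D = -0.018567-0.062443i
d^4_{4,1}: single k=0 term ⇒ -0.528666;  D = -0.503291-0.161821i
Y_4^{m'}(θ=1.9211,φ=0.7327) and Σ D·Y over m':
  (-0.0767+0.3385i)·(-0.3368-0.0721i)  (+0.3122+0.3364i)·(+0.2089+0.2882i)  (+0.1429-0.0213i)·(-0.0055+0.0515i)  (-0.1338+0.2755i)·(+0.2466-0.2219i)  (+0.1517+0.2659i)·(-0.0051+0.0000i)  (-0.1658-0.0136i)·(-0.2466-0.2219i)  (-0.2433+0.2999i)·(-0.0055-0.0515i)  (-0.0186-0.0624i)·(-0.2089+0.2882i)  (-0.5033-0.1618i)·(-0.3368+0.0721i)
Y_4^1(R⁻¹ n̂) = +0.303872+0.232521i

Re=0.3039 Im=0.2325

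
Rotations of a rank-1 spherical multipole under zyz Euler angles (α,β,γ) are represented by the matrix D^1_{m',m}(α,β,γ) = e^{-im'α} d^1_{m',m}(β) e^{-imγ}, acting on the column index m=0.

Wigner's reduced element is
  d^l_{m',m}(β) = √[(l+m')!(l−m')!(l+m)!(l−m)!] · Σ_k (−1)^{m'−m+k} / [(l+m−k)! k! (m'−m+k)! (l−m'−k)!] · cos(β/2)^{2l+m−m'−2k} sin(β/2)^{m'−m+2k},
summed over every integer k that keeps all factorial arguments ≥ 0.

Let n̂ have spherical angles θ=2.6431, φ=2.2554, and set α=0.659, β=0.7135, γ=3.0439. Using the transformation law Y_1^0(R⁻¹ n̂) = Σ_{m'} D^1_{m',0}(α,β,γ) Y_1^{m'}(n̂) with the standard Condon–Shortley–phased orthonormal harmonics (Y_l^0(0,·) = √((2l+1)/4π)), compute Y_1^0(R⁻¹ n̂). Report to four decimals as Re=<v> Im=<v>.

Re=-0.3284 Im=0.0000

Need the full column D^1_{m',0} for m'=−1..1 at α=0.659, β=0.7135, γ=3.0439.
cos(β/2)=0.937037, sin(β/2)=0.349231
d^1_{-1,0}: single k=1 term ⇒ +0.462790;  D = +0.365884+0.283379i
d^1_{0,0}: k∈[0..1] ⇒ +0.878038 -0.121962 = +0.756076;  D = +0.756076+0.000000i
d^1_{1,0}: single k=0 term ⇒ -0.462790;  D = -0.365884+0.283379i
Y_1^{m'}(θ=2.6431,φ=2.2554) and Σ D·Y over m':
  (+0.3659+0.2834i)·(-0.1045-0.1280i)  (+0.7561+0.0000i)·(-0.4291+0.0000i)  (-0.3659+0.2834i)·(+0.1045-0.1280i)
Y_1^0(R⁻¹ n̂) = -0.328378+0.000000i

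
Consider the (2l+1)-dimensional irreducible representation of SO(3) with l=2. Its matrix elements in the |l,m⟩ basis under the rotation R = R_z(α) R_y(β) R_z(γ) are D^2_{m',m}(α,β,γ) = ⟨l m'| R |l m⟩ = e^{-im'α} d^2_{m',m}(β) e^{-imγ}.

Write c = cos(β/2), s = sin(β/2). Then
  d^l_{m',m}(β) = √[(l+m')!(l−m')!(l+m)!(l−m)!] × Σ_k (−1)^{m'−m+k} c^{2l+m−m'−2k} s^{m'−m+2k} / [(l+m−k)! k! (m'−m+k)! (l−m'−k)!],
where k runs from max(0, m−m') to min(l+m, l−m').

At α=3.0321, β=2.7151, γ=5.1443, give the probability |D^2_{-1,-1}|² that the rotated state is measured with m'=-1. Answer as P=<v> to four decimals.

Split into d^2_{-1,-1}(β=2.7151) × two z-phases.
Half-angle: c=0.211634, s=0.977349. N=√(1·6·1·6)=6.000000
Admissible k: 0..1 (factorial args all ≥0)
  k=0: (−1)^0·6.0000/(6)·0.2116^4·0.9773^0 = +0.002006
  k=1: (−1)^1·6.0000/(2)·0.2116^2·0.9773^2 = -0.128348
d^2_{-1,-1}(2.7151) = +0.002006 -0.128348 = -0.126342
|D^2_{-1,-1}|² = |d^2_{-1,-1}(β)|² = (-0.126342)² = 0.015962 (the z-rotation phases have unit modulus)

P=0.0160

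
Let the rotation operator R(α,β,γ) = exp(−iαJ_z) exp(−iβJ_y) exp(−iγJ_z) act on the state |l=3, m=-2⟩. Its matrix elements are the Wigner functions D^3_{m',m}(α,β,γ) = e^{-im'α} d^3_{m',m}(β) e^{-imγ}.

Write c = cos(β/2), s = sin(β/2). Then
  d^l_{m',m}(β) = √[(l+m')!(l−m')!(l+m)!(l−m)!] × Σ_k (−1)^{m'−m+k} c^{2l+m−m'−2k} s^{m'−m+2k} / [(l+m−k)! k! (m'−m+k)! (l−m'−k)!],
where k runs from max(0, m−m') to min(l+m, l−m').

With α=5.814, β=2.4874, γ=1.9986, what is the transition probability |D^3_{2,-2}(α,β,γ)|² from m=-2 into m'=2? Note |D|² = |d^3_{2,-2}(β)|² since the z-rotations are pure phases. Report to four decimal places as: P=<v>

P=0.0937

First d^3_{2,-2}(β=2.4874), then the phase factors e^{-i(2)α} and e^{-i(-2)γ}:
With c≡cos(β/2)=0.321295 and s≡sin(β/2)=0.946979, N=[120·1·1·120]^{1/2}=120.000000
k: max(0,(-2)−(2))=0 … min(3+(-2),3−(2))=1
  k=0: (−1)^4·120.0000/(24)·0.3213^2·0.9470^4 = +0.415087
  k=1: (−1)^5·120.0000/(120)·0.3213^0·0.9470^6 = -0.721179
d^3_{2,-2}(2.4874) = +0.415087 -0.721179 = -0.306092
|D^3_{2,-2}|² = |d^3_{2,-2}(β)|² = (-0.306092)² = 0.093692 (the z-rotation phases have unit modulus)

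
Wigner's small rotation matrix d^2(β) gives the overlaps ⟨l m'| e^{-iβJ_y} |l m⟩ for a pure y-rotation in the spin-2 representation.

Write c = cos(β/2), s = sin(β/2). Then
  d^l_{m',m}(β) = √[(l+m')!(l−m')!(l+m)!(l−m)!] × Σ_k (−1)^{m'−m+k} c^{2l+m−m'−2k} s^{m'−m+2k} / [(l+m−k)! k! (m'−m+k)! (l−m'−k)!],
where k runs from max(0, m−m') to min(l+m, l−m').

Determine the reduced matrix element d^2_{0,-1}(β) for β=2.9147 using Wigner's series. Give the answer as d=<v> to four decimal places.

d^2_{0,-1}(β=2.9147) via Wigner's sum:
c=cos(2.9147/2)=0.113203, s=sin(2.9147/2)=0.993572; N=√[2·2·1·6]=4.898979
The bounds max(0,m−m')=0 and min(l+m,l−m')=1 give 2 terms
  k=0: (−1)^1·4.8990/(2)·0.1132^3·0.9936^1 = -0.003531
  k=1: (−1)^2·4.8990/(2)·0.1132^1·0.9936^3 = +0.271977
d^2_{0,-1}(2.9147) = -0.003531 +0.271977 = +0.268446

d=0.2684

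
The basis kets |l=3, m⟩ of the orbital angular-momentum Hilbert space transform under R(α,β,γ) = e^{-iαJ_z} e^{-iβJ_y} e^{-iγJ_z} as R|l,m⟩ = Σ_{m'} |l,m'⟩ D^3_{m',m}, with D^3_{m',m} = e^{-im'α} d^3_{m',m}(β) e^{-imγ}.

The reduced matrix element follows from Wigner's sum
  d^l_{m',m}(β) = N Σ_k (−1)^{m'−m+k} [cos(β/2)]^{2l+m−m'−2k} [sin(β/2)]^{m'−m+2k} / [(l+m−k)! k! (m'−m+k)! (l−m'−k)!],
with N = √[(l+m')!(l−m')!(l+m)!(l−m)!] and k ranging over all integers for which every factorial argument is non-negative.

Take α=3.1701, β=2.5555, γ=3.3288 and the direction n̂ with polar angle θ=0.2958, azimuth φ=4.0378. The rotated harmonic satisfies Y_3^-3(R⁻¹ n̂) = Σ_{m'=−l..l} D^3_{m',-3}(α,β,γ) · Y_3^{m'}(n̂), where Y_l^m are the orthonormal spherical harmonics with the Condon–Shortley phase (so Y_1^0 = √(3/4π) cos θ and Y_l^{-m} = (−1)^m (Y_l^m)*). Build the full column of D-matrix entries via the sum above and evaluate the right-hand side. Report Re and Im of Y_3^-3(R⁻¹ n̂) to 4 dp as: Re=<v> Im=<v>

Re=0.0108 Im=0.1562

Need the full column D^3_{m',-3} for m'=−3..3 at α=3.1701, β=2.5555, γ=3.3288.
cos(β/2)=0.288870, sin(β/2)=0.957368
d^3_{-3,-3}: single k=0 term ⇒ +0.000581;  D = +0.000464+0.000350i
d^3_{-2,-3}: single k=0 term ⇒ -0.004717;  D = +0.003843+0.002736i
d^3_{-1,-3}: single k=0 term ⇒ +0.024718;  D = +0.020537+0.013755i
d^3_{0,-3}: single k=0 term ⇒ -0.094593;  D = +0.080063+0.050376i
d^3_{1,-3}: single k=0 term ⇒ +0.271498;  D = +0.233822+0.137980i
d^3_{2,-3}: single k=0 term ⇒ -0.569080;  D = +0.498152+0.275130i
d^3_{3,-3}: single k=0 term ⇒ +0.769971;  D = +0.684342+0.352890i
Y_3^{m'}(θ=0.2958,φ=4.0378) and Σ D·Y over m':
  (+0.0005+0.0004i)·(+0.0093+0.0045i)  (+0.0038+0.0027i)·(-0.0183-0.0810i)  (+0.0205+0.0138i)·(-0.2104+0.2630i)  (+0.0801+0.0504i)·(+0.5623+0.0000i)  (+0.2338+0.1380i)·(+0.2104+0.2630i)  (+0.4982+0.2751i)·(-0.0183+0.0810i)  (+0.6843+0.3529i)·(-0.0093+0.0045i)
Y_3^-3(R⁻¹ n̂) = +0.010778+0.156169i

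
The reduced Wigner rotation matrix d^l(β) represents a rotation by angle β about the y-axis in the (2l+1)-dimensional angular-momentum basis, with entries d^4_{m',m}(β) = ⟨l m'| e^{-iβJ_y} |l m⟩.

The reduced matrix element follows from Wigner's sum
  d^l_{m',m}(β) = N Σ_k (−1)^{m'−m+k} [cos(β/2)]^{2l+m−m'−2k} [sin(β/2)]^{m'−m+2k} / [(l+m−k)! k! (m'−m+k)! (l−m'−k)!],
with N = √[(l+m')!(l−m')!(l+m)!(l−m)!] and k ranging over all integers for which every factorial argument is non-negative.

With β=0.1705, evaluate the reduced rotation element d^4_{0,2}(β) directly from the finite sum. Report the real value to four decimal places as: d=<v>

d^4_{0,2}(β=0.1705) via Wigner's sum:
With c≡cos(β/2)=0.996368 and s≡sin(β/2)=0.085147, N=[24·24·720·2]^{1/2}=910.735966
Admissible k: 2..4 (factorial args all ≥0)
  k=2: (−1)^0·910.7360/(96)·0.9964^6·0.0851^2 = +0.067294
  k=3: (−1)^1·910.7360/(36)·0.9964^4·0.0851^4 = -0.001311
  k=4: (−1)^2·910.7360/(96)·0.9964^2·0.0851^6 = +0.000004
d^4_{0,2}(0.1705) = +0.067294 -0.001311 +0.000004 = +0.065987

d=0.0660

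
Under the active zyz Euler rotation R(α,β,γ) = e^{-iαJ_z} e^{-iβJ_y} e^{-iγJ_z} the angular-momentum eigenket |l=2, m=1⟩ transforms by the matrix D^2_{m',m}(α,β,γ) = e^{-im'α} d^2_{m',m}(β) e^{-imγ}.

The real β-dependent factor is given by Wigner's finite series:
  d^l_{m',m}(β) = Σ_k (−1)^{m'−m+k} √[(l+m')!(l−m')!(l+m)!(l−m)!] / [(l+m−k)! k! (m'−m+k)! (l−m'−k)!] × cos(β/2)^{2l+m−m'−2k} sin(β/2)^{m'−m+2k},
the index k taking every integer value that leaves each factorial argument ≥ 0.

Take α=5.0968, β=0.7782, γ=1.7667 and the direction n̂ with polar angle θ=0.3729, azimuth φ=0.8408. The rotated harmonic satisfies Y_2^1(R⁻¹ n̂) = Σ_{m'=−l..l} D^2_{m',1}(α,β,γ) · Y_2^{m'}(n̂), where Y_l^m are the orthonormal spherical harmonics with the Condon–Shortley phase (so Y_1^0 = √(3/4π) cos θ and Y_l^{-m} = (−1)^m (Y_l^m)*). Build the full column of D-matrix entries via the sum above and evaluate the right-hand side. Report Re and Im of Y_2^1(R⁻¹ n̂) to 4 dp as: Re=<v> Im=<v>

Need the full column D^2_{m',1} for m'=−2..2 at α=5.0968, β=0.7782, γ=1.7667.
cos(β/2)=0.925251, sin(β/2)=0.379356
d^2_{-2,1}: single k=3 term ⇒ +0.101025;  D = -0.054764+0.084894i
d^2_{-1,1}: k∈[2..3] ⇒ +0.369602 -0.020710 = +0.348891;  D = -0.342711-0.065380i
d^2_{0,1}: k∈[1..2] ⇒ +0.736039 -0.123730 = +0.612309;  D = -0.119188-0.600597i
d^2_{1,1}: k∈[0..1] ⇒ +0.732889 -0.369602 = +0.363287;  D = +0.303813-0.199186i
d^2_{2,1}: single k=0 term ⇒ -0.600973;  D = -0.493936-0.342340i
Y_2^{m'}(θ=0.3729,φ=0.8408) and Σ D·Y over m':
  (-0.0548+0.0849i)·(-0.0057-0.0510i)  (-0.3427-0.0654i)·(+0.1748-0.1953i)  (-0.1192-0.6006i)·(+0.5052+0.0000i)  (+0.3038-0.1992i)·(-0.1748-0.1953i)  (-0.4939-0.3423i)·(-0.0057+0.0510i)
Y_2^1(R⁻¹ n̂) = -0.200015-0.293354i

Re=-0.2000 Im=-0.2934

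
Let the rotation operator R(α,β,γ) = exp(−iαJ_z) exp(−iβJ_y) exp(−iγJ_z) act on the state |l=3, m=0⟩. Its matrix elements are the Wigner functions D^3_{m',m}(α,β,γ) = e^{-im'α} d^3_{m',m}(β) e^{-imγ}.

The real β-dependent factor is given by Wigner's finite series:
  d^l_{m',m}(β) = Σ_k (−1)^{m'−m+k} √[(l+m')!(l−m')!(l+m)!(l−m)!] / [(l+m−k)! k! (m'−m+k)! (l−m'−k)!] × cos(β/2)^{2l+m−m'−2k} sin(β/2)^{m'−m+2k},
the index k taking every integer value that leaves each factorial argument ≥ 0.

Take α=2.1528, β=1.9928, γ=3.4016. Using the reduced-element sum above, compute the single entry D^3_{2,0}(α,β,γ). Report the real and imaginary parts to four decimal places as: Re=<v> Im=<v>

D^3_{2,0}(2.1528,1.9928,3.4016) = e^{-i·2·2.1528}·d^3_{2,0}(1.9928)·e^{-i·0·3.4016}. Compute d first:
c=cos(1.9928/2)=0.543328, s=sin(1.9928/2)=0.839520; N=√[120·1·6·6]=65.726707
Admissible k: 0..1 (factorial args all ≥0)
  k=0: (−1)^2·65.7267/(12)·0.5433^4·0.8395^2 = +0.336412
  k=1: (−1)^3·65.7267/(12)·0.5433^2·0.8395^4 = -0.803175
d^3_{2,0}(1.9928) = +0.336412 -0.803175 = -0.466763
D = (-0.395662+0.918396i)·(-0.466763)·(+1.000000+0.000000i) = +0.184680-0.428673i

Re=0.1847 Im=-0.4287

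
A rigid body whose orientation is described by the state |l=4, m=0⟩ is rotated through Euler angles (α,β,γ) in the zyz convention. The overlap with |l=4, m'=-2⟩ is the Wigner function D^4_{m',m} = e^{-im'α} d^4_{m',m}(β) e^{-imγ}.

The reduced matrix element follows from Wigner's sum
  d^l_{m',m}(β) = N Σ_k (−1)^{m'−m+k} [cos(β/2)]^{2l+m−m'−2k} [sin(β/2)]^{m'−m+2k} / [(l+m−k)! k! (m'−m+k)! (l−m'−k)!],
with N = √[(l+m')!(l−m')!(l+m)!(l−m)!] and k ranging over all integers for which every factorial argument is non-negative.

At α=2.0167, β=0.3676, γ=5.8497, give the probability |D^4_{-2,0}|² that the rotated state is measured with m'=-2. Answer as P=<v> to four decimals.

First d^4_{-2,0}(β=0.3676), then the phase factors e^{-i(-2)α} and e^{-i(0)γ}:
With c≡cos(β/2)=0.983156 and s≡sin(β/2)=0.182767, N=[2·720·24·24]^{1/2}=910.735966
The bounds max(0,m−m')=2 and min(l+m,l−m')=4 give 3 terms
  k=2: (−1)^0·910.7360/(96)·0.9832^6·0.1828^2 = +0.286188
  k=3: (−1)^1·910.7360/(36)·0.9832^4·0.1828^4 = -0.026374
  k=4: (−1)^2·910.7360/(96)·0.9832^2·0.1828^6 = +0.000342
d^4_{-2,0}(0.3676) = +0.286188 -0.026374 +0.000342 = +0.260156
|D^4_{-2,0}|² = |d^4_{-2,0}(β)|² = (+0.260156)² = 0.067681 (the z-rotation phases have unit modulus)

P=0.0677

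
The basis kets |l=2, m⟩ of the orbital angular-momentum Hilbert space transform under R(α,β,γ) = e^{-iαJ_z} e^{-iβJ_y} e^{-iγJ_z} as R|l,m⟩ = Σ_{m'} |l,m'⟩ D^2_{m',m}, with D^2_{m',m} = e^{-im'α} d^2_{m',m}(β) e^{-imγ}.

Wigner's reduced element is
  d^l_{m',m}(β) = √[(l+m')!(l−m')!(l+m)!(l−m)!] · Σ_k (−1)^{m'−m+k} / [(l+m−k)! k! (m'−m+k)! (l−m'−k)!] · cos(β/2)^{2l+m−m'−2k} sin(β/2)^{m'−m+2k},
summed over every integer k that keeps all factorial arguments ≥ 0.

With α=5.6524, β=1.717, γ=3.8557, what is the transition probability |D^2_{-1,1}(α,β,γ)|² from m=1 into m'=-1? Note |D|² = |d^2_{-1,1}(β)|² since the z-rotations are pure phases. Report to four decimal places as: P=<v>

P=0.1648

Split into d^2_{-1,1}(β=1.717) × two z-phases.
With c≡cos(β/2)=0.653573 and s≡sin(β/2)=0.756863, N=[1·6·6·1]^{1/2}=6.000000
k∈{2,3} keeps every argument non-negative
  k=2: (−1)^0·6.0000/(2)·0.6536^2·0.7569^2 = +0.734082
  k=3: (−1)^1·6.0000/(6)·0.6536^0·0.7569^4 = -0.328148
d^2_{-1,1}(1.717) = +0.734082 -0.328148 = +0.405935
|D^2_{-1,1}|² = |d^2_{-1,1}(β)|² = (+0.405935)² = 0.164783 (the z-rotation phases have unit modulus)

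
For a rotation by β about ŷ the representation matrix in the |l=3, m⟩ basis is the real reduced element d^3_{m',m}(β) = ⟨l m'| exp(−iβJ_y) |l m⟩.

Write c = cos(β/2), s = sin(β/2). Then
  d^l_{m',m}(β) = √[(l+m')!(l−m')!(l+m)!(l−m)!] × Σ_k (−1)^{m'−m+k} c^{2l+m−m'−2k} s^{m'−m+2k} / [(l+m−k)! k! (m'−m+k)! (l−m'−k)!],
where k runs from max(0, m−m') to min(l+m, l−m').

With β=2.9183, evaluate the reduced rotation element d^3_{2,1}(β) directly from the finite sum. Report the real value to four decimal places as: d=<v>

d^3_{2,1}(β=2.9183) via Wigner's sum:
c=cos(2.9183/2)=0.111415, s=sin(2.9183/2)=0.993774; N=√[120·1·24·2]=75.894664
k∈{0,1} keeps every argument non-negative
  k=0: (−1)^1·75.8947/(24)·0.1114^5·0.9938^1 = -0.000054
  k=1: (−1)^2·75.8947/(12)·0.1114^3·0.9938^3 = +0.008585
d^3_{2,1}(2.9183) = -0.000054 +0.008585 = +0.008531

d=0.0085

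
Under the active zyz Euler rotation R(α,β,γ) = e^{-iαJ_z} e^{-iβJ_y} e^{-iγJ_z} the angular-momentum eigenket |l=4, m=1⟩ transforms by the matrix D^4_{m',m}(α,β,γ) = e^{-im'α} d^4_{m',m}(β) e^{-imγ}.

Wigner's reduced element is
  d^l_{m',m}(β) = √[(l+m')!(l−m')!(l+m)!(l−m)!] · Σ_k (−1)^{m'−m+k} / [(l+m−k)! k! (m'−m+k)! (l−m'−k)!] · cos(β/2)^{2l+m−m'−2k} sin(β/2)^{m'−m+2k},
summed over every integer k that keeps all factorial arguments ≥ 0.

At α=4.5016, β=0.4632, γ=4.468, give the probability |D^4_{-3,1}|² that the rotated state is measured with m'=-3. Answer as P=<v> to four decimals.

D^4_{-3,1}(4.5016,0.4632,4.468) = e^{-i·-3·4.5016}·d^4_{-3,1}(0.4632)·e^{-i·1·4.468}. Compute d first:
c=cos(0.4632/2)=0.973300, s=sin(0.4632/2)=0.229535; N=√[1·5040·120·6]=1904.940944
Admissible k: 4..5 (factorial args all ≥0)
  k=4: (−1)^0·1904.9409/(144)·0.9733^4·0.2295^4 = +0.032954
  k=5: (−1)^1·1904.9409/(240)·0.9733^2·0.2295^6 = -0.001100
d^4_{-3,1}(0.4632) = +0.032954 -0.001100 = +0.031854
|D^4_{-3,1}|² = |d^4_{-3,1}(β)|² = (+0.031854)² = 0.001015 (the z-rotation phases have unit modulus)

P=0.0010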